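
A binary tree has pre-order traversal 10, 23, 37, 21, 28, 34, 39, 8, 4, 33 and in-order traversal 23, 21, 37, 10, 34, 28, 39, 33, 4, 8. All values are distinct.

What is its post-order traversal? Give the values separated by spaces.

21 37 23 34 33 4 8 39 28 10

The first element of pre-order is the root; it splits in-order into left and right subtrees.
Root 10: left subtree has 3 nodes {23, 21, 37}, right has 6 {34, 28, 39, 33, 4, 8}.
  Root 23: left subtree has 0 nodes { }, right has 2 {21, 37}.
    Root 37: left subtree has 1 node {21}, right has 0 { }.
  Root 28: left subtree has 1 node {34}, right has 4 {39, 33, 4, 8}.
    Root 39: left subtree has 0 nodes { }, right has 3 {33, 4, 8}.
      Root 8: left subtree has 2 nodes {33, 4}, right has 0 { }.
        Root 4: left subtree has 1 node {33}, right has 0 { }.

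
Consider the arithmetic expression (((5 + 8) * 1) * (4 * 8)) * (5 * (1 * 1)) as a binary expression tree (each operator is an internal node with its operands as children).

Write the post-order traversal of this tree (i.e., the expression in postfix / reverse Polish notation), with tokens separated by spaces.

5 8 + 1 * 4 8 * * 5 1 1 * * *

Post-order on an expression tree gives postfix notation: for each operator, emit left operand, right operand, then the operator.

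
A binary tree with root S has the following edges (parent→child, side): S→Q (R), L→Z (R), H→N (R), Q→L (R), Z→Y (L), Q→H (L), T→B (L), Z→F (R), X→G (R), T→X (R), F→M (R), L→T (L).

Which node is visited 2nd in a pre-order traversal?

Q

Pre-order visits the node, then its left subtree, then its right subtree.
Visit S.
At S: no left child.
At S: go right to Q.
  Visit Q.
  At Q: go left to H.
    Visit H.
    At H: no left child.
    At H: go right to N.
      N is a leaf — visit N.
  At Q: go right to L.
    Visit L.
    At L: go left to T.
      Visit T.
      At T: go left to B.
        B is a leaf — visit B.
      At T: go right to X.
        Visit X.
        At X: no left child.
        At X: go right to G.
          G is a leaf — visit G.
    At L: go right to Z.
      Visit Z.
      At Z: go left to Y.
        Y is a leaf — visit Y.
      At Z: go right to F.
        Visit F.
        At F: no left child.
        At F: go right to M.
          M is a leaf — visit M.
Full pre-order sequence: S, Q, H, N, L, T, B, X, G, Z, Y, F, M.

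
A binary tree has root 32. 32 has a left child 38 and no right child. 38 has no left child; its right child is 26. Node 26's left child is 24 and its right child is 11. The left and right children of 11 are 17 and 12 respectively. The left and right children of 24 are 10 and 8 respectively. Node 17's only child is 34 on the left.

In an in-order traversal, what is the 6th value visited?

34

In-order visits the left subtree, then the node, then the right subtree.
At 32: go left to 38.
  At 38: no left child.
  Visit 38.
  At 38: go right to 26.
    At 26: go left to 24.
      At 24: go left to 10.
        10 is a leaf — visit 10.
      Visit 24.
      At 24: go right to 8.
        8 is a leaf — visit 8.
    Visit 26.
    At 26: go right to 11.
      At 11: go left to 17.
        At 17: go left to 34.
          34 is a leaf — visit 34.
        Visit 17.
        At 17: no right child.
      Visit 11.
      At 11: go right to 12.
        12 is a leaf — visit 12.
Visit 32.
At 32: no right child.
Full in-order sequence: 38, 10, 24, 8, 26, 34, 17, 11, 12, 32.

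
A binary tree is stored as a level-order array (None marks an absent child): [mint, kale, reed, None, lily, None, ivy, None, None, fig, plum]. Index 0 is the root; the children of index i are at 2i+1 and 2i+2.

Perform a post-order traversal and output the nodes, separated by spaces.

fig plum lily kale ivy reed mint

Post-order visits the left subtree, then the right subtree, then the node.
At mint: go left to kale.
  At kale: no left child.
  At kale: go right to lily.
    At lily: go left to fig.
      fig is a leaf — visit fig.
    At lily: go right to plum.
      plum is a leaf — visit plum.
    Visit lily.
  Visit kale.
At mint: go right to reed.
  At reed: no left child.
  At reed: go right to ivy.
    ivy is a leaf — visit ivy.
  Visit reed.
Visit mint.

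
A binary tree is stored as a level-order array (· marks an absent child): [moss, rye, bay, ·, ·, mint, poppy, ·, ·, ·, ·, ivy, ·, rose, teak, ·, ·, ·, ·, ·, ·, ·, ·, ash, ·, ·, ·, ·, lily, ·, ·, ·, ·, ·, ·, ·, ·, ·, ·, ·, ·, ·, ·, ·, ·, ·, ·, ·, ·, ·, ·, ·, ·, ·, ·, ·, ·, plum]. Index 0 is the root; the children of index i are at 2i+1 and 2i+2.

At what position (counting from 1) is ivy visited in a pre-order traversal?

Pre-order visits the node, then its left subtree, then its right subtree.
Visit moss.
At moss: go left to rye.
  rye is a leaf — visit rye.
At moss: go right to bay.
  Visit bay.
  At bay: go left to mint.
    Visit mint.
    At mint: go left to ivy.
      Visit ivy.
      At ivy: go left to ash.
        ash is a leaf — visit ash.
      At ivy: no right child.
    At mint: no right child.
  At bay: go right to poppy.
    Visit poppy.
    At poppy: go left to rose.
      Visit rose.
      At rose: no left child.
      At rose: go right to lily.
        Visit lily.
        At lily: go left to plum.
          plum is a leaf — visit plum.
        At lily: no right child.
    At poppy: go right to teak.
      teak is a leaf — visit teak.
Full pre-order sequence: moss, rye, bay, mint, ivy, ash, poppy, rose, lily, plum, teak.

5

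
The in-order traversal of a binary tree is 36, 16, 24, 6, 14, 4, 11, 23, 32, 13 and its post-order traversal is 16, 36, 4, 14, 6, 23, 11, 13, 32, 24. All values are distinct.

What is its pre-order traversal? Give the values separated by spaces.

24 36 16 32 11 6 14 4 23 13

The last element of post-order is the root; it splits in-order into left and right subtrees.
Root 24: left subtree has 2 nodes {36, 16}, right has 7 {6, 14, 4, 11, 23, 32, 13}.
  Root 36: left subtree has 0 nodes { }, right has 1 {16}.
  Root 32: left subtree has 5 nodes {6, 14, 4, 11, 23}, right has 1 {13}.
    Root 11: left subtree has 3 nodes {6, 14, 4}, right has 1 {23}.
      Root 6: left subtree has 0 nodes { }, right has 2 {14, 4}.
        Root 14: left subtree has 0 nodes { }, right has 1 {4}.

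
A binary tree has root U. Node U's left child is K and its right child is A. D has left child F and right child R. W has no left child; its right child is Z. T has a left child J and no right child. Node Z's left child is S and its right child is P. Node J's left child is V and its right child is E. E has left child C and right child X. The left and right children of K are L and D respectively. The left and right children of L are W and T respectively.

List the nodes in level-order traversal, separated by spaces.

U K A L D W T F R Z J S P V E C X

Level-order visits nodes level by level from the root, left to right within each level.
Level 0: U
Level 1: K, A
Level 2: L, D
Level 3: W, T, F, R
Level 4: Z, J
Level 5: S, P, V, E
Level 6: C, X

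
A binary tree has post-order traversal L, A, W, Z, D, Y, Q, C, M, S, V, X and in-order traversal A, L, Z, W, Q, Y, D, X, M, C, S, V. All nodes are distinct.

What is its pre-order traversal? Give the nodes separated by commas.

X, Q, Z, A, L, W, Y, D, V, S, M, C

The last element of post-order is the root; it splits in-order into left and right subtrees.
Root X: left subtree has 7 nodes {A, L, Z, W, Q, Y, D}, right has 4 {M, C, S, V}.
  Root Q: left subtree has 4 nodes {A, L, Z, W}, right has 2 {Y, D}.
    Root Z: left subtree has 2 nodes {A, L}, right has 1 {W}.
      Root A: left subtree has 0 nodes { }, right has 1 {L}.
    Root Y: left subtree has 0 nodes { }, right has 1 {D}.
  Root V: left subtree has 3 nodes {M, C, S}, right has 0 { }.
    Root S: left subtree has 2 nodes {M, C}, right has 0 { }.
      Root M: left subtree has 0 nodes { }, right has 1 {C}.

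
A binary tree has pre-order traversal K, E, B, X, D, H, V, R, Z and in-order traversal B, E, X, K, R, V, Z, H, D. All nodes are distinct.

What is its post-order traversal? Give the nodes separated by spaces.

The first element of pre-order is the root; it splits in-order into left and right subtrees.
Root K: left subtree has 3 nodes {B, E, X}, right has 5 {R, V, Z, H, D}.
  Root E: left subtree has 1 node {B}, right has 1 {X}.
  Root D: left subtree has 4 nodes {R, V, Z, H}, right has 0 { }.
    Root H: left subtree has 3 nodes {R, V, Z}, right has 0 { }.
      Root V: left subtree has 1 node {R}, right has 1 {Z}.

B X E R Z V H D K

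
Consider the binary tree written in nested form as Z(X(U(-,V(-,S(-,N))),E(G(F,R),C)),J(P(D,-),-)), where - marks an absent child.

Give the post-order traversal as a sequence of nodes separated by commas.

Post-order visits the left subtree, then the right subtree, then the node.
At Z: go left to X.
  At X: go left to U.
    At U: no left child.
    At U: go right to V.
      At V: no left child.
      At V: go right to S.
        At S: no left child.
        At S: go right to N.
          N is a leaf — visit N.
        Visit S.
      Visit V.
    Visit U.
  At X: go right to E.
    At E: go left to G.
      At G: go left to F.
        F is a leaf — visit F.
      At G: go right to R.
        R is a leaf — visit R.
      Visit G.
    At E: go right to C.
      C is a leaf — visit C.
    Visit E.
  Visit X.
At Z: go right to J.
  At J: go left to P.
    At P: go left to D.
      D is a leaf — visit D.
    At P: no right child.
    Visit P.
  At J: no right child.
  Visit J.
Visit Z.

N, S, V, U, F, R, G, C, E, X, D, P, J, Z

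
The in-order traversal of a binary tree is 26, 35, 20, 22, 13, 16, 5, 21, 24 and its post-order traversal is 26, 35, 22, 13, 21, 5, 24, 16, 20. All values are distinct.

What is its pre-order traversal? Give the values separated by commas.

The last element of post-order is the root; it splits in-order into left and right subtrees.
Root 20: left subtree has 2 nodes {26, 35}, right has 6 {22, 13, 16, 5, 21, 24}.
  Root 35: left subtree has 1 node {26}, right has 0 { }.
  Root 16: left subtree has 2 nodes {22, 13}, right has 3 {5, 21, 24}.
    Root 13: left subtree has 1 node {22}, right has 0 { }.
    Root 24: left subtree has 2 nodes {5, 21}, right has 0 { }.
      Root 5: left subtree has 0 nodes { }, right has 1 {21}.

20, 35, 26, 16, 13, 22, 24, 5, 21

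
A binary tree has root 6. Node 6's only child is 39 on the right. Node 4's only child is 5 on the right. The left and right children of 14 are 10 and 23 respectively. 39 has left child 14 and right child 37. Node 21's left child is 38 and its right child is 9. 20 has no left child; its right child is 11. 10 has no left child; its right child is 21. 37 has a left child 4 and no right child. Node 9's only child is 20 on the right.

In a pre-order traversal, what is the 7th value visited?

9

Pre-order visits the node, then its left subtree, then its right subtree.
Visit 6.
At 6: no left child.
At 6: go right to 39.
  Visit 39.
  At 39: go left to 14.
    Visit 14.
    At 14: go left to 10.
      Visit 10.
      At 10: no left child.
      At 10: go right to 21.
        Visit 21.
        At 21: go left to 38.
          38 is a leaf — visit 38.
        At 21: go right to 9.
          Visit 9.
          At 9: no left child.
          At 9: go right to 20.
            Visit 20.
            At 20: no left child.
            At 20: go right to 11.
              11 is a leaf — visit 11.
    At 14: go right to 23.
      23 is a leaf — visit 23.
  At 39: go right to 37.
    Visit 37.
    At 37: go left to 4.
      Visit 4.
      At 4: no left child.
      At 4: go right to 5.
        5 is a leaf — visit 5.
    At 37: no right child.
Full pre-order sequence: 6, 39, 14, 10, 21, 38, 9, 20, 11, 23, 37, 4, 5.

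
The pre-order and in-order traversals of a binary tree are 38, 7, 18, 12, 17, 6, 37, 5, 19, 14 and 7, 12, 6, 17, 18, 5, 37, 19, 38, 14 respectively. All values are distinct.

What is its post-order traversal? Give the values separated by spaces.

The first element of pre-order is the root; it splits in-order into left and right subtrees.
Root 38: left subtree has 8 nodes {7, 12, 6, 17, 18, 5, 37, 19}, right has 1 {14}.
  Root 7: left subtree has 0 nodes { }, right has 7 {12, 6, 17, 18, 5, 37, 19}.
    Root 18: left subtree has 3 nodes {12, 6, 17}, right has 3 {5, 37, 19}.
      Root 12: left subtree has 0 nodes { }, right has 2 {6, 17}.
        Root 17: left subtree has 1 node {6}, right has 0 { }.
      Root 37: left subtree has 1 node {5}, right has 1 {19}.

6 17 12 5 19 37 18 7 14 38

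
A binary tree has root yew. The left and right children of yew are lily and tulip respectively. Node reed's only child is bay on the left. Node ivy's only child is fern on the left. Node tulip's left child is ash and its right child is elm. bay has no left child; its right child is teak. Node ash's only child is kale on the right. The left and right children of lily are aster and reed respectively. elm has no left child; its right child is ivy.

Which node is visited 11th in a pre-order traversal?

Pre-order visits the node, then its left subtree, then its right subtree.
Visit yew.
At yew: go left to lily.
  Visit lily.
  At lily: go left to aster.
    aster is a leaf — visit aster.
  At lily: go right to reed.
    Visit reed.
    At reed: go left to bay.
      Visit bay.
      At bay: no left child.
      At bay: go right to teak.
        teak is a leaf — visit teak.
    At reed: no right child.
At yew: go right to tulip.
  Visit tulip.
  At tulip: go left to ash.
    Visit ash.
    At ash: no left child.
    At ash: go right to kale.
      kale is a leaf — visit kale.
  At tulip: go right to elm.
    Visit elm.
    At elm: no left child.
    At elm: go right to ivy.
      Visit ivy.
      At ivy: go left to fern.
        fern is a leaf — visit fern.
      At ivy: no right child.
Full pre-order sequence: yew, lily, aster, reed, bay, teak, tulip, ash, kale, elm, ivy, fern.

ivy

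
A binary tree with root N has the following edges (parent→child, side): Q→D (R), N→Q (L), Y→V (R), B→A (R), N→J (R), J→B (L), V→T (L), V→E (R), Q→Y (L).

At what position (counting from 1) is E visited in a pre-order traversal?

6

Pre-order visits the node, then its left subtree, then its right subtree.
Visit N.
At N: go left to Q.
  Visit Q.
  At Q: go left to Y.
    Visit Y.
    At Y: no left child.
    At Y: go right to V.
      Visit V.
      At V: go left to T.
        T is a leaf — visit T.
      At V: go right to E.
        E is a leaf — visit E.
  At Q: go right to D.
    D is a leaf — visit D.
At N: go right to J.
  Visit J.
  At J: go left to B.
    Visit B.
    At B: no left child.
    At B: go right to A.
      A is a leaf — visit A.
  At J: no right child.
Full pre-order sequence: N, Q, Y, V, T, E, D, J, B, A.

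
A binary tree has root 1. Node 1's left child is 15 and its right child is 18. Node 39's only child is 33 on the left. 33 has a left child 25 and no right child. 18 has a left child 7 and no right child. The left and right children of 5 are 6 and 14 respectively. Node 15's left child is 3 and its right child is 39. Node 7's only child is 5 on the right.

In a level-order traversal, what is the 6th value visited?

7

Level-order visits nodes level by level from the root, left to right within each level.
Level 0: 1
Level 1: 15, 18
Level 2: 3, 39, 7
Level 3: 33, 5
Level 4: 25, 6, 14
Full level-order sequence: 1, 15, 18, 3, 39, 7, 33, 5, 25, 6, 14.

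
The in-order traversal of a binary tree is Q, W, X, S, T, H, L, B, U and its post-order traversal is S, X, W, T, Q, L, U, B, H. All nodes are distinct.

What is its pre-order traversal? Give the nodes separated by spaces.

H Q T W X S B L U

The last element of post-order is the root; it splits in-order into left and right subtrees.
Root H: left subtree has 5 nodes {Q, W, X, S, T}, right has 3 {L, B, U}.
  Root Q: left subtree has 0 nodes { }, right has 4 {W, X, S, T}.
    Root T: left subtree has 3 nodes {W, X, S}, right has 0 { }.
      Root W: left subtree has 0 nodes { }, right has 2 {X, S}.
        Root X: left subtree has 0 nodes { }, right has 1 {S}.
  Root B: left subtree has 1 node {L}, right has 1 {U}.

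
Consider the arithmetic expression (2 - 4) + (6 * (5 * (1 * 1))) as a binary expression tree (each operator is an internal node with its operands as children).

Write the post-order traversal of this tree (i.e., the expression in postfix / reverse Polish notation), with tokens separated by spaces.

2 4 - 6 5 1 1 * * * +

Post-order on an expression tree gives postfix notation: for each operator, emit left operand, right operand, then the operator.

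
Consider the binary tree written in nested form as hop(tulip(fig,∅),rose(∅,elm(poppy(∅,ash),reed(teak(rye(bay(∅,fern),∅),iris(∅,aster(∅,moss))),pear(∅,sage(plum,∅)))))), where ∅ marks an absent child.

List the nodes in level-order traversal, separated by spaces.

hop tulip rose fig elm poppy reed ash teak pear rye iris sage bay aster plum fern moss

Level-order visits nodes level by level from the root, left to right within each level.
Level 0: hop
Level 1: tulip, rose
Level 2: fig, elm
Level 3: poppy, reed
Level 4: ash, teak, pear
Level 5: rye, iris, sage
Level 6: bay, aster, plum
Level 7: fern, moss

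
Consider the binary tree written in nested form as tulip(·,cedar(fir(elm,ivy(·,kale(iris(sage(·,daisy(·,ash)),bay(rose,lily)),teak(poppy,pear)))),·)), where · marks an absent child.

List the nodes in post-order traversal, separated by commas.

Post-order visits the left subtree, then the right subtree, then the node.
At tulip: no left child.
At tulip: go right to cedar.
  At cedar: go left to fir.
    At fir: go left to elm.
      elm is a leaf — visit elm.
    At fir: go right to ivy.
      At ivy: no left child.
      At ivy: go right to kale.
        At kale: go left to iris.
          At iris: go left to sage.
            At sage: no left child.
            At sage: go right to daisy.
              At daisy: no left child.
              At daisy: go right to ash.
                ash is a leaf — visit ash.
              Visit daisy.
            Visit sage.
          At iris: go right to bay.
            At bay: go left to rose.
              rose is a leaf — visit rose.
            At bay: go right to lily.
              lily is a leaf — visit lily.
            Visit bay.
          Visit iris.
        At kale: go right to teak.
          At teak: go left to poppy.
            poppy is a leaf — visit poppy.
          At teak: go right to pear.
            pear is a leaf — visit pear.
          Visit teak.
        Visit kale.
      Visit ivy.
    Visit fir.
  At cedar: no right child.
  Visit cedar.
Visit tulip.

elm, ash, daisy, sage, rose, lily, bay, iris, poppy, pear, teak, kale, ivy, fir, cedar, tulip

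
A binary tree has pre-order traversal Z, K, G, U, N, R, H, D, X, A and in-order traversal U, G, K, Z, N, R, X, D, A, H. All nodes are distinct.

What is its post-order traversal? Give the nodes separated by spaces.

The first element of pre-order is the root; it splits in-order into left and right subtrees.
Root Z: left subtree has 3 nodes {U, G, K}, right has 6 {N, R, X, D, A, H}.
  Root K: left subtree has 2 nodes {U, G}, right has 0 { }.
    Root G: left subtree has 1 node {U}, right has 0 { }.
  Root N: left subtree has 0 nodes { }, right has 5 {R, X, D, A, H}.
    Root R: left subtree has 0 nodes { }, right has 4 {X, D, A, H}.
      Root H: left subtree has 3 nodes {X, D, A}, right has 0 { }.
        Root D: left subtree has 1 node {X}, right has 1 {A}.

U G K X A D H R N Z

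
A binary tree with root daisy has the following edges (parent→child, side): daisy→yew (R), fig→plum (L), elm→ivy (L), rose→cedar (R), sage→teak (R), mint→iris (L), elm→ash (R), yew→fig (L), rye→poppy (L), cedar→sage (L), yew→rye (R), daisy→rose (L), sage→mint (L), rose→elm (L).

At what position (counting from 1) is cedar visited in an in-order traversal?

9

In-order visits the left subtree, then the node, then the right subtree.
At daisy: go left to rose.
  At rose: go left to elm.
    At elm: go left to ivy.
      ivy is a leaf — visit ivy.
    Visit elm.
    At elm: go right to ash.
      ash is a leaf — visit ash.
  Visit rose.
  At rose: go right to cedar.
    At cedar: go left to sage.
      At sage: go left to mint.
        At mint: go left to iris.
          iris is a leaf — visit iris.
        Visit mint.
        At mint: no right child.
      Visit sage.
      At sage: go right to teak.
        teak is a leaf — visit teak.
    Visit cedar.
    At cedar: no right child.
Visit daisy.
At daisy: go right to yew.
  At yew: go left to fig.
    At fig: go left to plum.
      plum is a leaf — visit plum.
    Visit fig.
    At fig: no right child.
  Visit yew.
  At yew: go right to rye.
    At rye: go left to poppy.
      poppy is a leaf — visit poppy.
    Visit rye.
    At rye: no right child.
Full in-order sequence: ivy, elm, ash, rose, iris, mint, sage, teak, cedar, daisy, plum, fig, yew, poppy, rye.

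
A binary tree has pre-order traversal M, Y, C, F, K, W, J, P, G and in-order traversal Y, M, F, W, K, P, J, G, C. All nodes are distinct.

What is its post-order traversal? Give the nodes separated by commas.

Y, W, P, G, J, K, F, C, M

The first element of pre-order is the root; it splits in-order into left and right subtrees.
Root M: left subtree has 1 node {Y}, right has 7 {F, W, K, P, J, G, C}.
  Root C: left subtree has 6 nodes {F, W, K, P, J, G}, right has 0 { }.
    Root F: left subtree has 0 nodes { }, right has 5 {W, K, P, J, G}.
      Root K: left subtree has 1 node {W}, right has 3 {P, J, G}.
        Root J: left subtree has 1 node {P}, right has 1 {G}.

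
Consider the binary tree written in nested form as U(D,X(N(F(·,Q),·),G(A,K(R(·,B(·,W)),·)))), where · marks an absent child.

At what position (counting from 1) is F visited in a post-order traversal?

3

Post-order visits the left subtree, then the right subtree, then the node.
At U: go left to D.
  D is a leaf — visit D.
At U: go right to X.
  At X: go left to N.
    At N: go left to F.
      At F: no left child.
      At F: go right to Q.
        Q is a leaf — visit Q.
      Visit F.
    At N: no right child.
    Visit N.
  At X: go right to G.
    At G: go left to A.
      A is a leaf — visit A.
    At G: go right to K.
      At K: go left to R.
        At R: no left child.
        At R: go right to B.
          At B: no left child.
          At B: go right to W.
            W is a leaf — visit W.
          Visit B.
        Visit R.
      At K: no right child.
      Visit K.
    Visit G.
  Visit X.
Visit U.
Full post-order sequence: D, Q, F, N, A, W, B, R, K, G, X, U.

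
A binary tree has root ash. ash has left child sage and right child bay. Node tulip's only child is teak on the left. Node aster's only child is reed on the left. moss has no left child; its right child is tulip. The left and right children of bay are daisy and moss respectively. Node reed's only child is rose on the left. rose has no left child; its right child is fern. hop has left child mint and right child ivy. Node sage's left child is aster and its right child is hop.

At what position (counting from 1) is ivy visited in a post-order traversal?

6

Post-order visits the left subtree, then the right subtree, then the node.
At ash: go left to sage.
  At sage: go left to aster.
    At aster: go left to reed.
      At reed: go left to rose.
        At rose: no left child.
        At rose: go right to fern.
          fern is a leaf — visit fern.
        Visit rose.
      At reed: no right child.
      Visit reed.
    At aster: no right child.
    Visit aster.
  At sage: go right to hop.
    At hop: go left to mint.
      mint is a leaf — visit mint.
    At hop: go right to ivy.
      ivy is a leaf — visit ivy.
    Visit hop.
  Visit sage.
At ash: go right to bay.
  At bay: go left to daisy.
    daisy is a leaf — visit daisy.
  At bay: go right to moss.
    At moss: no left child.
    At moss: go right to tulip.
      At tulip: go left to teak.
        teak is a leaf — visit teak.
      At tulip: no right child.
      Visit tulip.
    Visit moss.
  Visit bay.
Visit ash.
Full post-order sequence: fern, rose, reed, aster, mint, ivy, hop, sage, daisy, teak, tulip, moss, bay, ash.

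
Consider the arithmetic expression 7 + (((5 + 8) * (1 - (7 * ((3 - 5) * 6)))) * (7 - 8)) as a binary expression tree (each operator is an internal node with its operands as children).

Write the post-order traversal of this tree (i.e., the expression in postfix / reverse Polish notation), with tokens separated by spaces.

7 5 8 + 1 7 3 5 - 6 * * - * 7 8 - * +

Post-order on an expression tree gives postfix notation: for each operator, emit left operand, right operand, then the operator.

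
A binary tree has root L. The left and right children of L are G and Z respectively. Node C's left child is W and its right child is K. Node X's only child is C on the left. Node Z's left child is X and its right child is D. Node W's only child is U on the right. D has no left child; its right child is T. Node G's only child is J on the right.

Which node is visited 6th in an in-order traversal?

C

In-order visits the left subtree, then the node, then the right subtree.
At L: go left to G.
  At G: no left child.
  Visit G.
  At G: go right to J.
    J is a leaf — visit J.
Visit L.
At L: go right to Z.
  At Z: go left to X.
    At X: go left to C.
      At C: go left to W.
        At W: no left child.
        Visit W.
        At W: go right to U.
          U is a leaf — visit U.
      Visit C.
      At C: go right to K.
        K is a leaf — visit K.
    Visit X.
    At X: no right child.
  Visit Z.
  At Z: go right to D.
    At D: no left child.
    Visit D.
    At D: go right to T.
      T is a leaf — visit T.
Full in-order sequence: G, J, L, W, U, C, K, X, Z, D, T.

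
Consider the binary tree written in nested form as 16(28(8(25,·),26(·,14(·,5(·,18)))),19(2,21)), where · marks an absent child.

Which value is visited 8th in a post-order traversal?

2

Post-order visits the left subtree, then the right subtree, then the node.
At 16: go left to 28.
  At 28: go left to 8.
    At 8: go left to 25.
      25 is a leaf — visit 25.
    At 8: no right child.
    Visit 8.
  At 28: go right to 26.
    At 26: no left child.
    At 26: go right to 14.
      At 14: no left child.
      At 14: go right to 5.
        At 5: no left child.
        At 5: go right to 18.
          18 is a leaf — visit 18.
        Visit 5.
      Visit 14.
    Visit 26.
  Visit 28.
At 16: go right to 19.
  At 19: go left to 2.
    2 is a leaf — visit 2.
  At 19: go right to 21.
    21 is a leaf — visit 21.
  Visit 19.
Visit 16.
Full post-order sequence: 25, 8, 18, 5, 14, 26, 28, 2, 21, 19, 16.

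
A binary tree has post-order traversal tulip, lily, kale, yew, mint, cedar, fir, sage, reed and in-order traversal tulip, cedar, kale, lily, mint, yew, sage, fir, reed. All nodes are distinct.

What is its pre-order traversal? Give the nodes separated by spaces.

reed sage cedar tulip mint kale lily yew fir

The last element of post-order is the root; it splits in-order into left and right subtrees.
Root reed: left subtree has 8 nodes {tulip, cedar, kale, lily, mint, yew, sage, fir}, right has 0 { }.
  Root sage: left subtree has 6 nodes {tulip, cedar, kale, lily, mint, yew}, right has 1 {fir}.
    Root cedar: left subtree has 1 node {tulip}, right has 4 {kale, lily, mint, yew}.
      Root mint: left subtree has 2 nodes {kale, lily}, right has 1 {yew}.
        Root kale: left subtree has 0 nodes { }, right has 1 {lily}.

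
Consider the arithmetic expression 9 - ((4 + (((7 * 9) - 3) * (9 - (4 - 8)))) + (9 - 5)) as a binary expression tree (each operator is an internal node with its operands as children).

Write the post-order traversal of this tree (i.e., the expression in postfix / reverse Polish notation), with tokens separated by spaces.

9 4 7 9 * 3 - 9 4 8 - - * + 9 5 - + -

Post-order on an expression tree gives postfix notation: for each operator, emit left operand, right operand, then the operator.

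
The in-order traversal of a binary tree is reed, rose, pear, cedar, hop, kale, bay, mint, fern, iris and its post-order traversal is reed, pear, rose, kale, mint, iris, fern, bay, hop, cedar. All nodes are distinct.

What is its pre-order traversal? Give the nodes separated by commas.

The last element of post-order is the root; it splits in-order into left and right subtrees.
Root cedar: left subtree has 3 nodes {reed, rose, pear}, right has 6 {hop, kale, bay, mint, fern, iris}.
  Root rose: left subtree has 1 node {reed}, right has 1 {pear}.
  Root hop: left subtree has 0 nodes { }, right has 5 {kale, bay, mint, fern, iris}.
    Root bay: left subtree has 1 node {kale}, right has 3 {mint, fern, iris}.
      Root fern: left subtree has 1 node {mint}, right has 1 {iris}.

cedar, rose, reed, pear, hop, bay, kale, fern, mint, iris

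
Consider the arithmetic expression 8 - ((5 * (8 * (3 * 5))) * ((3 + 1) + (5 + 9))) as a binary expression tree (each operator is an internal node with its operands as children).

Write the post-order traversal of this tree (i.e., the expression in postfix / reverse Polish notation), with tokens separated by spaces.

8 5 8 3 5 * * * 3 1 + 5 9 + + * -

Post-order on an expression tree gives postfix notation: for each operator, emit left operand, right operand, then the operator.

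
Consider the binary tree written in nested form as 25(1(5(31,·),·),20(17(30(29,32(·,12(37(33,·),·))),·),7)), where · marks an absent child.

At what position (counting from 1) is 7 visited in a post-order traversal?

11

Post-order visits the left subtree, then the right subtree, then the node.
At 25: go left to 1.
  At 1: go left to 5.
    At 5: go left to 31.
      31 is a leaf — visit 31.
    At 5: no right child.
    Visit 5.
  At 1: no right child.
  Visit 1.
At 25: go right to 20.
  At 20: go left to 17.
    At 17: go left to 30.
      At 30: go left to 29.
        29 is a leaf — visit 29.
      At 30: go right to 32.
        At 32: no left child.
        At 32: go right to 12.
          At 12: go left to 37.
            At 37: go left to 33.
              33 is a leaf — visit 33.
            At 37: no right child.
            Visit 37.
          At 12: no right child.
          Visit 12.
        Visit 32.
      Visit 30.
    At 17: no right child.
    Visit 17.
  At 20: go right to 7.
    7 is a leaf — visit 7.
  Visit 20.
Visit 25.
Full post-order sequence: 31, 5, 1, 29, 33, 37, 12, 32, 30, 17, 7, 20, 25.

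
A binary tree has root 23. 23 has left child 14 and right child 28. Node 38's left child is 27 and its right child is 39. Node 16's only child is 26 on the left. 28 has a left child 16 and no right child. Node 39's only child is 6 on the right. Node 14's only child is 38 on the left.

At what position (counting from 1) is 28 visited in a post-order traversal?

Post-order visits the left subtree, then the right subtree, then the node.
At 23: go left to 14.
  At 14: go left to 38.
    At 38: go left to 27.
      27 is a leaf — visit 27.
    At 38: go right to 39.
      At 39: no left child.
      At 39: go right to 6.
        6 is a leaf — visit 6.
      Visit 39.
    Visit 38.
  At 14: no right child.
  Visit 14.
At 23: go right to 28.
  At 28: go left to 16.
    At 16: go left to 26.
      26 is a leaf — visit 26.
    At 16: no right child.
    Visit 16.
  At 28: no right child.
  Visit 28.
Visit 23.
Full post-order sequence: 27, 6, 39, 38, 14, 26, 16, 28, 23.

8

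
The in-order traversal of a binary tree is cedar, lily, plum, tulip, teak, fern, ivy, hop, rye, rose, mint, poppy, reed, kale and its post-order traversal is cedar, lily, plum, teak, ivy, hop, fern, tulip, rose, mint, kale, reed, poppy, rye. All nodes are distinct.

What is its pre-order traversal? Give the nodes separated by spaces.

The last element of post-order is the root; it splits in-order into left and right subtrees.
Root rye: left subtree has 8 nodes {cedar, lily, plum, tulip, teak, fern, ivy, hop}, right has 5 {rose, mint, poppy, reed, kale}.
  Root tulip: left subtree has 3 nodes {cedar, lily, plum}, right has 4 {teak, fern, ivy, hop}.
    Root plum: left subtree has 2 nodes {cedar, lily}, right has 0 { }.
      Root lily: left subtree has 1 node {cedar}, right has 0 { }.
    Root fern: left subtree has 1 node {teak}, right has 2 {ivy, hop}.
      Root hop: left subtree has 1 node {ivy}, right has 0 { }.
  Root poppy: left subtree has 2 nodes {rose, mint}, right has 2 {reed, kale}.
    Root mint: left subtree has 1 node {rose}, right has 0 { }.
    Root reed: left subtree has 0 nodes { }, right has 1 {kale}.

rye tulip plum lily cedar fern teak hop ivy poppy mint rose reed kale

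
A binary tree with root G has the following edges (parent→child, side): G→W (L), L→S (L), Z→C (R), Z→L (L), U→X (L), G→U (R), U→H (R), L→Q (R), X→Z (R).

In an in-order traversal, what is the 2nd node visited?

G

In-order visits the left subtree, then the node, then the right subtree.
At G: go left to W.
  W is a leaf — visit W.
Visit G.
At G: go right to U.
  At U: go left to X.
    At X: no left child.
    Visit X.
    At X: go right to Z.
      At Z: go left to L.
        At L: go left to S.
          S is a leaf — visit S.
        Visit L.
        At L: go right to Q.
          Q is a leaf — visit Q.
      Visit Z.
      At Z: go right to C.
        C is a leaf — visit C.
  Visit U.
  At U: go right to H.
    H is a leaf — visit H.
Full in-order sequence: W, G, X, S, L, Q, Z, C, U, H.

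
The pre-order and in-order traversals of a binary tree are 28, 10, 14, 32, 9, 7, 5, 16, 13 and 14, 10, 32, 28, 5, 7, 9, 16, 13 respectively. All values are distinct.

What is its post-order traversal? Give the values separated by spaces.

14 32 10 5 7 13 16 9 28

The first element of pre-order is the root; it splits in-order into left and right subtrees.
Root 28: left subtree has 3 nodes {14, 10, 32}, right has 5 {5, 7, 9, 16, 13}.
  Root 10: left subtree has 1 node {14}, right has 1 {32}.
  Root 9: left subtree has 2 nodes {5, 7}, right has 2 {16, 13}.
    Root 7: left subtree has 1 node {5}, right has 0 { }.
    Root 16: left subtree has 0 nodes { }, right has 1 {13}.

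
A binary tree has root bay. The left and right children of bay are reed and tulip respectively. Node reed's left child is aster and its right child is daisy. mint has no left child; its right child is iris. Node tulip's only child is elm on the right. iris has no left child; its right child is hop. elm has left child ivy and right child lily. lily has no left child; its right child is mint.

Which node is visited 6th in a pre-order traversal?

elm

Pre-order visits the node, then its left subtree, then its right subtree.
Visit bay.
At bay: go left to reed.
  Visit reed.
  At reed: go left to aster.
    aster is a leaf — visit aster.
  At reed: go right to daisy.
    daisy is a leaf — visit daisy.
At bay: go right to tulip.
  Visit tulip.
  At tulip: no left child.
  At tulip: go right to elm.
    Visit elm.
    At elm: go left to ivy.
      ivy is a leaf — visit ivy.
    At elm: go right to lily.
      Visit lily.
      At lily: no left child.
      At lily: go right to mint.
        Visit mint.
        At mint: no left child.
        At mint: go right to iris.
          Visit iris.
          At iris: no left child.
          At iris: go right to hop.
            hop is a leaf — visit hop.
Full pre-order sequence: bay, reed, aster, daisy, tulip, elm, ivy, lily, mint, iris, hop.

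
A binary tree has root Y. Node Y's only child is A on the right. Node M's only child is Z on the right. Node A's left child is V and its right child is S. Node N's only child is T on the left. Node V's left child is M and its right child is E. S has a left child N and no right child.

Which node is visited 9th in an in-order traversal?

S

In-order visits the left subtree, then the node, then the right subtree.
At Y: no left child.
Visit Y.
At Y: go right to A.
  At A: go left to V.
    At V: go left to M.
      At M: no left child.
      Visit M.
      At M: go right to Z.
        Z is a leaf — visit Z.
    Visit V.
    At V: go right to E.
      E is a leaf — visit E.
  Visit A.
  At A: go right to S.
    At S: go left to N.
      At N: go left to T.
        T is a leaf — visit T.
      Visit N.
      At N: no right child.
    Visit S.
    At S: no right child.
Full in-order sequence: Y, M, Z, V, E, A, T, N, S.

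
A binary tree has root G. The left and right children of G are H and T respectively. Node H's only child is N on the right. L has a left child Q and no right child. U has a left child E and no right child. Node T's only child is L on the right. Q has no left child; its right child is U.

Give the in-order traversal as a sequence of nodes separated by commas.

In-order visits the left subtree, then the node, then the right subtree.
At G: go left to H.
  At H: no left child.
  Visit H.
  At H: go right to N.
    N is a leaf — visit N.
Visit G.
At G: go right to T.
  At T: no left child.
  Visit T.
  At T: go right to L.
    At L: go left to Q.
      At Q: no left child.
      Visit Q.
      At Q: go right to U.
        At U: go left to E.
          E is a leaf — visit E.
        Visit U.
        At U: no right child.
    Visit L.
    At L: no right child.

H, N, G, T, Q, E, U, L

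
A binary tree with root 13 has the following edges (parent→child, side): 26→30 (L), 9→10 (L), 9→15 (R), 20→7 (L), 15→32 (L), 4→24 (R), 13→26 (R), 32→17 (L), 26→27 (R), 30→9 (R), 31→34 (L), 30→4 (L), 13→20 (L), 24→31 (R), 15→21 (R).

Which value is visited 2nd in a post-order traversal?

Post-order visits the left subtree, then the right subtree, then the node.
At 13: go left to 20.
  At 20: go left to 7.
    7 is a leaf — visit 7.
  At 20: no right child.
  Visit 20.
At 13: go right to 26.
  At 26: go left to 30.
    At 30: go left to 4.
      At 4: no left child.
      At 4: go right to 24.
        At 24: no left child.
        At 24: go right to 31.
          At 31: go left to 34.
            34 is a leaf — visit 34.
          At 31: no right child.
          Visit 31.
        Visit 24.
      Visit 4.
    At 30: go right to 9.
      At 9: go left to 10.
        10 is a leaf — visit 10.
      At 9: go right to 15.
        At 15: go left to 32.
          At 32: go left to 17.
            17 is a leaf — visit 17.
          At 32: no right child.
          Visit 32.
        At 15: go right to 21.
          21 is a leaf — visit 21.
        Visit 15.
      Visit 9.
    Visit 30.
  At 26: go right to 27.
    27 is a leaf — visit 27.
  Visit 26.
Visit 13.
Full post-order sequence: 7, 20, 34, 31, 24, 4, 10, 17, 32, 21, 15, 9, 30, 27, 26, 13.

20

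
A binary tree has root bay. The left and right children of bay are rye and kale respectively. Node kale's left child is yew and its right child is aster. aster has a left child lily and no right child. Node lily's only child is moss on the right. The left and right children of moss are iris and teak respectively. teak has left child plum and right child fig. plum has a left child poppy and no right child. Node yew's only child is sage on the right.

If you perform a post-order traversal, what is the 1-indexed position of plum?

Post-order visits the left subtree, then the right subtree, then the node.
At bay: go left to rye.
  rye is a leaf — visit rye.
At bay: go right to kale.
  At kale: go left to yew.
    At yew: no left child.
    At yew: go right to sage.
      sage is a leaf — visit sage.
    Visit yew.
  At kale: go right to aster.
    At aster: go left to lily.
      At lily: no left child.
      At lily: go right to moss.
        At moss: go left to iris.
          iris is a leaf — visit iris.
        At moss: go right to teak.
          At teak: go left to plum.
            At plum: go left to poppy.
              poppy is a leaf — visit poppy.
            At plum: no right child.
            Visit plum.
          At teak: go right to fig.
            fig is a leaf — visit fig.
          Visit teak.
        Visit moss.
      Visit lily.
    At aster: no right child.
    Visit aster.
  Visit kale.
Visit bay.
Full post-order sequence: rye, sage, yew, iris, poppy, plum, fig, teak, moss, lily, aster, kale, bay.

6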